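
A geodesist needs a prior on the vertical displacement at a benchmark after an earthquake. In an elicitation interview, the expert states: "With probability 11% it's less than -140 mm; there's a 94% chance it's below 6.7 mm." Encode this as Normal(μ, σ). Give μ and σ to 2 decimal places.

For Normal(μ,σ), the p-quantile is μ + z_p·σ. Here z_{0.11} = -1.227, z_{0.94} = 1.555.
So -140 = μ − 1.227σ and 6.7 = μ + 1.555σ.
Subtracting: σ = (6.7 − -140)/(1.555 − (-1.227)) = 52.75.
Then μ = -140 − (-1.227)·52.75 = -75.31.

μ = -75.31, σ = 52.75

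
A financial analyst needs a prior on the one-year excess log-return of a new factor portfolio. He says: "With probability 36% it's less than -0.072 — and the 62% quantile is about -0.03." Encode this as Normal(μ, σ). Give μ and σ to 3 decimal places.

For Normal(μ,σ), the p-quantile is μ + z_p·σ. Here z_{0.36} = -0.3585, z_{0.62} = 0.3055.
So -0.072 = μ − 0.3585σ and -0.03 = μ + 0.3055σ.
Subtracting: σ = (-0.03 − -0.072)/(0.3055 − (-0.3585)) = 0.063.
Then μ = -0.072 − (-0.3585)·0.063 = -0.049.

μ = -0.049, σ = 0.063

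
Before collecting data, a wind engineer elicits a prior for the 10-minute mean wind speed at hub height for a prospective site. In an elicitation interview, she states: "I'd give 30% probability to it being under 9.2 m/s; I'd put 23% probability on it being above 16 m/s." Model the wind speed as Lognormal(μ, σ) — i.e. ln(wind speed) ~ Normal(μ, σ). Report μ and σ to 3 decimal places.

If T ~ Lognormal(μ,σ) then ln T ~ Normal(μ,σ), so the p-quantile of ln T is μ + z_p·σ.
ln(9.2) = 2.219 and ln(16) = 2.773; z_{0.3} = -0.5244, z_{0.77} = 0.7388.
σ = (2.773 − 2.219)/(0.7388 − (-0.5244)) = 0.438.
μ = 2.219 − (-0.5244)·0.438 = 2.449.

μ ≈ 2.449, σ ≈ 0.438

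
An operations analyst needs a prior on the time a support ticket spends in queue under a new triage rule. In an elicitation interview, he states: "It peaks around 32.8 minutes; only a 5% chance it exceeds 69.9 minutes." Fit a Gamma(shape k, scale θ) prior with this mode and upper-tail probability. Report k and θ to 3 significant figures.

Gamma(k,θ) with k>1 has mode (k−1)θ, so θ = 32.8/(k−1).
Need P(X < 69.9) = 0.95 with θ tied to k this way. Start at k = 2, θ = 32.8: P(X<69.9) ≈ 0.628.
Too low — raise k to concentrate. Iterating converges to k ≈ 5.82.
Then θ = 32.8/(5.82−1) ≈ 6.81.

k ≈ 5.82, θ ≈ 6.81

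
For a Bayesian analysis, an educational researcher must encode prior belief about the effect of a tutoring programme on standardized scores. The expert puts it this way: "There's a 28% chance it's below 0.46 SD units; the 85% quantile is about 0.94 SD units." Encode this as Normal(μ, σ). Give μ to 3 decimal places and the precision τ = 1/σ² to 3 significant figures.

μ = 0.633, τ = 11.4

The p-quantile of Normal(μ,σ) is μ + z_p·σ, with z_{0.28} = -0.5828 and z_{0.85} = 1.036.
Eliminate σ: μ = (z₂·x₁ − z₁·x₂)/(z₂ − z₁) = (1.036·0.46 − (-0.5828)·0.94)/1.619 = 0.633.
Then σ = (x₂ − x₁)/(z₂ − z₁) = (0.94 − 0.46)/1.619 = 0.296.
Precision τ = 1/σ² = 1/0.2964² = 11.4.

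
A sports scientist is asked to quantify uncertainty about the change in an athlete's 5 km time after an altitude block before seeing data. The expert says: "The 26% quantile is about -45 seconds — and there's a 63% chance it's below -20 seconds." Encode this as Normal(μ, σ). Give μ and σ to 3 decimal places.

μ = -28.507, σ = 25.636

The p-quantile of Normal(μ,σ) is μ + z_p·σ, with z_{0.26} = -0.6433 and z_{0.63} = 0.3319.
Eliminate σ: μ = (z₂·x₁ − z₁·x₂)/(z₂ − z₁) = (0.3319·-45 − (-0.6433)·-20)/0.9752 = -28.507.
Then σ = (x₂ − x₁)/(z₂ − z₁) = (-20 − -45)/0.9752 = 25.636.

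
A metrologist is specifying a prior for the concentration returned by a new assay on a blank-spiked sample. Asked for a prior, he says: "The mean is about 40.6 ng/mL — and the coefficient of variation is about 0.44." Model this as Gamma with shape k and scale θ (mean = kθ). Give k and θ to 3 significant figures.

k ≈ 5.17, θ ≈ 7.86

For Gamma(k, scale θ): mean = kθ, variance = kθ², so CV = 1/√k.
CV = 0.44, hence k = 1/CV² = 5.17.
Then θ = mean/k = 40.6/5.17 = 7.86.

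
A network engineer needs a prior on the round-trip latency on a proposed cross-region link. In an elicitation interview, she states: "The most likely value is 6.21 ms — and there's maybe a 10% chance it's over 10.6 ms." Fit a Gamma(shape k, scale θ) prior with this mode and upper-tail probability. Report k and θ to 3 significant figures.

k ≈ 7.62, θ ≈ 0.937

Gamma(k,θ) with k>1 has mode (k−1)θ, so θ = 6.21/(k−1).
Need P(X < 10.6) = 0.9 with θ tied to k this way. Start at k = 2, θ = 6.21: P(X<10.6) ≈ 0.509.
Too low — raise k to concentrate. Iterating converges to k ≈ 7.62.
Then θ = 6.21/(7.62−1) ≈ 0.937.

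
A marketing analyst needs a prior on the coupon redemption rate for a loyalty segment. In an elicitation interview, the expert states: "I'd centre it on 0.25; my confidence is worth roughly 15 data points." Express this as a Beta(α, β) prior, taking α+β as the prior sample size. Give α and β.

α = 3.75, β = 11.25

Under the effective-sample-size interpretation, Beta(α, β) has prior mean α/(α+β) and prior sample size α+β.
So α+β = 15 and α/(α+β) = 0.25, giving α = 0.25·15 = 3.75 and β = 15 − 3.75 = 11.25.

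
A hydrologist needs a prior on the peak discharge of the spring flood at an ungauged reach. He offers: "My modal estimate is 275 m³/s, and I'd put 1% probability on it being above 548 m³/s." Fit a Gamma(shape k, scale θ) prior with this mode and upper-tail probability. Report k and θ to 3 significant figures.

k ≈ 11.3, θ ≈ 26.6

Gamma(k,θ) with k>1 has mode (k−1)θ, so θ = 275/(k−1).
Need P(X < 548) = 0.99 with θ tied to k this way. Start at k = 2, θ = 275: P(X<548) ≈ 0.592.
Too low — raise k to concentrate. Iterating converges to k ≈ 11.3.
Then θ = 275/(11.3−1) ≈ 26.6.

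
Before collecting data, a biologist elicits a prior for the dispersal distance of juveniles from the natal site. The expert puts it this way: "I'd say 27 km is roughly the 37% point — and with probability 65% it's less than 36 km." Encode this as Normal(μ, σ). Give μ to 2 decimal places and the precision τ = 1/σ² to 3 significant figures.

μ = 31.16, τ = 0.00635

The p-quantile of Normal(μ,σ) is μ + z_p·σ, with z_{0.37} = -0.3319 and z_{0.65} = 0.3853.
Eliminate σ: μ = (z₂·x₁ − z₁·x₂)/(z₂ − z₁) = (0.3853·27 − (-0.3319)·36)/0.7172 = 31.16.
Then σ = (x₂ − x₁)/(z₂ − z₁) = (36 − 27)/0.7172 = 12.55.
Precision τ = 1/σ² = 1/12.55² = 0.00635.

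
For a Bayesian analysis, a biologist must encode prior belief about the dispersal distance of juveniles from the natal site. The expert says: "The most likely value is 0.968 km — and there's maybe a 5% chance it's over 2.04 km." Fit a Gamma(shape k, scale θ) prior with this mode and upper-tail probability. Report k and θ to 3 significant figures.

Gamma(k,θ) with k>1 has mode (k−1)θ, so θ = 0.968/(k−1).
Need P(X < 2.04) = 0.95 with θ tied to k this way. Start at k = 2, θ = 0.968: P(X<2.04) ≈ 0.622.
Too low — raise k to concentrate. Iterating converges to k ≈ 5.97.
Then θ = 0.968/(5.97−1) ≈ 0.195.

k ≈ 5.97, θ ≈ 0.195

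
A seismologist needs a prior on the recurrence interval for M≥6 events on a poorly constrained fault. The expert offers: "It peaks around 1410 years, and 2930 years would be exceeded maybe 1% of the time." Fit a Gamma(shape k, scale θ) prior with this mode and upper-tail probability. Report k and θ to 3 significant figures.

k ≈ 10.1, θ ≈ 155

Gamma(k,θ) with k>1 has mode (k−1)θ, so θ = 1410/(k−1).
Need P(X < 2930) = 0.99 with θ tied to k this way. Start at k = 2, θ = 1410: P(X<2930) ≈ 0.615.
Too low — raise k to concentrate. Iterating converges to k ≈ 10.1.
Then θ = 1410/(10.1−1) ≈ 155.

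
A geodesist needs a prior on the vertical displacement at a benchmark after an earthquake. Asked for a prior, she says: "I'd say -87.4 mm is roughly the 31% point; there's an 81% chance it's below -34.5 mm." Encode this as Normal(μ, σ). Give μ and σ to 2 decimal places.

The p-quantile of Normal(μ,σ) is μ + z_p·σ, with z_{0.31} = -0.4959 and z_{0.81} = 0.8779.
Eliminate σ: μ = (z₂·x₁ − z₁·x₂)/(z₂ − z₁) = (0.8779·-87.4 − (-0.4959)·-34.5)/1.374 = -68.31.
Then σ = (x₂ − x₁)/(z₂ − z₁) = (-34.5 − -87.4)/1.374 = 38.51.

μ = -68.31, σ = 38.51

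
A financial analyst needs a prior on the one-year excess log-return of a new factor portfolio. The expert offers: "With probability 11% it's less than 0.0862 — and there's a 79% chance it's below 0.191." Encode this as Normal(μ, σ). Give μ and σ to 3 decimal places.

μ = 0.149, σ = 0.052

For Normal(μ,σ), the p-quantile is μ + z_p·σ. Here z_{0.11} = -1.227, z_{0.79} = 0.8064.
So 0.0862 = μ − 1.227σ and 0.191 = μ + 0.8064σ.
Subtracting: σ = (0.191 − 0.0862)/(0.8064 − (-1.227)) = 0.052.
Then μ = 0.0862 − (-1.227)·0.052 = 0.149.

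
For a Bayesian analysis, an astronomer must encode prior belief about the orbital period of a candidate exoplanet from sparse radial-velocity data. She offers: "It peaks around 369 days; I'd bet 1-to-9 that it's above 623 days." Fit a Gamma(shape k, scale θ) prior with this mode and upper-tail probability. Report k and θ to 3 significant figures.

Gamma(k,θ) with k>1 has mode (k−1)θ, so θ = 369/(k−1).
Need P(X < 623) = 0.9 with θ tied to k this way. Start at k = 2, θ = 369: P(X<623) ≈ 0.503.
Too low — raise k to concentrate. Iterating converges to k ≈ 7.9.
Then θ = 369/(7.9−1) ≈ 53.5.

k ≈ 7.9, θ ≈ 53.5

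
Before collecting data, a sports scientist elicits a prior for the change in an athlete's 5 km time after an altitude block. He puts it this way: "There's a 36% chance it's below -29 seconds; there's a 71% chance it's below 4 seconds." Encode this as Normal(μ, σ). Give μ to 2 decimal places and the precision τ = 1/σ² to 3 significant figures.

μ = -16.03, τ = 0.000764

For Normal(μ,σ), the p-quantile is μ + z_p·σ. Here z_{0.36} = -0.3585, z_{0.71} = 0.5534.
So -29 = μ − 0.3585σ and 4 = μ + 0.5534σ.
Subtracting: σ = (4 − -29)/(0.5534 − (-0.3585)) = 36.19.
Then μ = -29 − (-0.3585)·36.19 = -16.03.
Precision τ = 1/σ² = 1/36.19² = 0.000764.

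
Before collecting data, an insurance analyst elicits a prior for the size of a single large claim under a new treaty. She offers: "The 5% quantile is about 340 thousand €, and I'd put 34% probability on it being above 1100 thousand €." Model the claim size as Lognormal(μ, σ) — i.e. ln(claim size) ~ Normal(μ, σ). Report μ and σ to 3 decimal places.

If T ~ Lognormal(μ,σ) then ln T ~ Normal(μ,σ), so the p-quantile of ln T is μ + z_p·σ.
ln(340) = 5.829 and ln(1100) = 7.003; z_{0.05} = -1.645, z_{0.66} = 0.4125.
σ = (7.003 − 5.829)/(0.4125 − (-1.645)) = 0.571.
μ = 5.829 − (-1.645)·0.571 = 6.768.

μ ≈ 6.768, σ ≈ 0.571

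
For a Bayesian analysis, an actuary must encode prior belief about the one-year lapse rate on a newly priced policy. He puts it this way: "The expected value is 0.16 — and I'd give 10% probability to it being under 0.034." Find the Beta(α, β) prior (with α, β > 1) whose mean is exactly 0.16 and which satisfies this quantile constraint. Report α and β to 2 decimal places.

With mean 0.16 fixed, write α = 0.16s, β = 0.84s where s = α+β.
Need P(θ < 0.034) = 0.1 under Beta(0.16s, 0.84s). Normal approximation: (q−m)/√(m(1−m)/s) ≈ z_{0.1} = -1.28, so s ≈ 0.16·0.84·(-1.28)²/(0.034−0.16)² = 13.9.
At s = 13.9: P(θ<0.034) ≈ 0.045. Adjusting to match 0.1 gives s ≈ 9.07.
So α = 0.16·9.07 ≈ 1.45, β = 0.84·9.07 ≈ 7.62.

α ≈ 1.45, β ≈ 7.62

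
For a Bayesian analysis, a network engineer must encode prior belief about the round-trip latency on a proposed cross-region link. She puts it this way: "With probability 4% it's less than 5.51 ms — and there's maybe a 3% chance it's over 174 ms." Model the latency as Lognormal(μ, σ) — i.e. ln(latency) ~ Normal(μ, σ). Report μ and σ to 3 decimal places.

μ ≈ 3.371, σ ≈ 0.951

If T ~ Lognormal(μ,σ) then ln T ~ Normal(μ,σ), so the p-quantile of ln T is μ + z_p·σ.
ln(5.51) = 1.707 and ln(174) = 5.159; z_{0.04} = -1.751, z_{0.97} = 1.881.
σ = (5.159 − 1.707)/(1.881 − (-1.751)) = 0.951.
μ = 1.707 − (-1.751)·0.951 = 3.371.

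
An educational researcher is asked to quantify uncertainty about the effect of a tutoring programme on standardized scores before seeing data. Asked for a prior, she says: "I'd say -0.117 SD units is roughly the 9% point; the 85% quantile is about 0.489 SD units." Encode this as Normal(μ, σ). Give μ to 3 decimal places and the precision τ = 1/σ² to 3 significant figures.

μ = 0.225, τ = 15.4

The p-quantile of Normal(μ,σ) is μ + z_p·σ, with z_{0.09} = -1.341 and z_{0.85} = 1.036.
Eliminate σ: μ = (z₂·x₁ − z₁·x₂)/(z₂ − z₁) = (1.036·-0.117 − (-1.341)·0.489)/2.377 = 0.225.
Then σ = (x₂ − x₁)/(z₂ − z₁) = (0.489 − -0.117)/2.377 = 0.255.
Precision τ = 1/σ² = 1/0.2549² = 15.4.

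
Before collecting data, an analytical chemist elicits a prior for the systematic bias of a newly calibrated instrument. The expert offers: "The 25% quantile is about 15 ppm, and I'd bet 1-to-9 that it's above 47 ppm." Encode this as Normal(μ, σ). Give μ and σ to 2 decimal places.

μ = 26.03, σ = 16.36

The p-quantile of Normal(μ,σ) is μ + z_p·σ, with z_{0.25} = -0.6745 and z_{0.9} = 1.282.
Eliminate σ: μ = (z₂·x₁ − z₁·x₂)/(z₂ − z₁) = (1.282·15 − (-0.6745)·47)/1.956 = 26.03.
Then σ = (x₂ − x₁)/(z₂ − z₁) = (47 − 15)/1.956 = 16.36.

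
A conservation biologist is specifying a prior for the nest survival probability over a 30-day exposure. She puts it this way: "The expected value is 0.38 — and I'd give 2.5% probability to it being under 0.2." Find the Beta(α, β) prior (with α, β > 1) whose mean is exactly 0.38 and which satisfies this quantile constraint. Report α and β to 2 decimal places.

α ≈ 8.98, β ≈ 14.66

With mean 0.38 fixed, write α = 0.38s, β = 0.62s where s = α+β.
Need P(θ < 0.2) = 0.025 under Beta(0.38s, 0.62s). Normal approximation: (q−m)/√(m(1−m)/s) ≈ z_{0.025} = -1.96, so s ≈ 0.38·0.62·(-1.96)²/(0.2−0.38)² = 27.9.
At s = 27.9: P(θ<0.2) ≈ 0.016. Adjusting to match 0.025 gives s ≈ 23.64.
So α = 0.38·23.64 ≈ 8.98, β = 0.62·23.64 ≈ 14.66.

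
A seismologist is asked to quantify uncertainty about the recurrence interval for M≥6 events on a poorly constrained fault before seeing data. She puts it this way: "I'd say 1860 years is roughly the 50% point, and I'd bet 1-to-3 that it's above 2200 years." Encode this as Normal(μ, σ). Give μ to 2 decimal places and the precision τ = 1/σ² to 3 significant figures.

For Normal(μ,σ), the p-quantile is μ + z_p·σ. Here z_{0.5} = 0, z_{0.75} = 0.6745.
So 1860 = μ + 0σ and 2200 = μ + 0.6745σ.
Subtracting: σ = (2200 − 1860)/(0.6745 − (0)) = 504.08.
Then μ = 1860 − (0)·504.08 = 1860.00.
Precision τ = 1/σ² = 1/504.1² = 3.94e-06.

μ = 1860.00, τ = 3.94e-06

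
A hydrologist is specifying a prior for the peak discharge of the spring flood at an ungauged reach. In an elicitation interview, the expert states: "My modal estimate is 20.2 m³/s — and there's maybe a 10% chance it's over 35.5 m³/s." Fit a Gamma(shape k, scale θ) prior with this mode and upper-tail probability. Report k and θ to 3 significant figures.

Gamma(k,θ) with k>1 has mode (k−1)θ, so θ = 20.2/(k−1).
Need P(X < 35.5) = 0.9 with θ tied to k this way. Start at k = 2, θ = 20.2: P(X<35.5) ≈ 0.524.
Too low — raise k to concentrate. Iterating converges to k ≈ 6.98.
Then θ = 20.2/(6.98−1) ≈ 3.38.

k ≈ 6.98, θ ≈ 3.38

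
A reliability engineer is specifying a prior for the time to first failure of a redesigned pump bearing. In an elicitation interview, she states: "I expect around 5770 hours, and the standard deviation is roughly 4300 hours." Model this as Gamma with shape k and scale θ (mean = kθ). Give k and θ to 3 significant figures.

k ≈ 1.8, θ ≈ 3200

For Gamma(k, scale θ): mean = kθ, variance = kθ², so CV = 1/√k.
CV = SD/mean = 4300/5770 = 0.7452, hence k = 1/CV² = 1.8.
Then θ = mean/k = 5770/1.8 = 3200.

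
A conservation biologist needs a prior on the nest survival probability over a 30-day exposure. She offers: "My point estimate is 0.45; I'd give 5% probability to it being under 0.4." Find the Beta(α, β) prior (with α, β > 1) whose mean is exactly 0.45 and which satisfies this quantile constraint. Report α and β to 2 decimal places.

With mean 0.45 fixed, write α = 0.45s, β = 0.55s where s = α+β.
Need P(θ < 0.4) = 0.05 under Beta(0.45s, 0.55s). Normal approximation: (q−m)/√(m(1−m)/s) ≈ z_{0.05} = -1.64, so s ≈ 0.45·0.55·(-1.64)²/(0.4−0.45)² = 267.8.
At s = 267.8: P(θ<0.4) ≈ 0.049. Adjusting to match 0.05 gives s ≈ 264.69.
So α = 0.45·264.69 ≈ 119.11, β = 0.55·264.69 ≈ 145.58.

α ≈ 119.11, β ≈ 145.58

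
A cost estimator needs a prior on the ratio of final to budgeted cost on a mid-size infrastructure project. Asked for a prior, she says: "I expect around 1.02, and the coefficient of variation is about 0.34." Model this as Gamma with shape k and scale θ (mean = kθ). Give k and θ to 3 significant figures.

k ≈ 8.65, θ ≈ 0.118

For Gamma(k, scale θ): mean = kθ, variance = kθ², so CV = 1/√k.
CV = 0.34, hence k = 1/CV² = 8.65.
Then θ = mean/k = 1.02/8.65 = 0.118.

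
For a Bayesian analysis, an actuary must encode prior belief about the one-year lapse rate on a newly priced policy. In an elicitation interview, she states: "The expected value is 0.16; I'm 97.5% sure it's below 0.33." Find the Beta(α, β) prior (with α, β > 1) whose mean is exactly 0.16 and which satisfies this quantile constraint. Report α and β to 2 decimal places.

α ≈ 3.73, β ≈ 19.57

With mean 0.16 fixed, write α = 0.16s, β = 0.84s where s = α+β.
Need P(θ < 0.33) = 0.975 under Beta(0.16s, 0.84s). Normal approximation: (q−m)/√(m(1−m)/s) ≈ z_{0.975} = 1.96, so s ≈ 0.16·0.84·(1.96)²/(0.33−0.16)² = 17.9.
At s = 17.9: P(θ<0.33) ≈ 0.959. Adjusting to match 0.975 gives s ≈ 23.30.
So α = 0.16·23.30 ≈ 3.73, β = 0.84·23.30 ≈ 19.57.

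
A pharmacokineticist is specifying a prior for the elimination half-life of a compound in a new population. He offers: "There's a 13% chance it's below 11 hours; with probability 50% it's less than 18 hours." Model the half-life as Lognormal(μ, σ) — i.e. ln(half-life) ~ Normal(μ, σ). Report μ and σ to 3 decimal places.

μ ≈ 2.890, σ ≈ 0.437

If T ~ Lognormal(μ,σ) then ln T ~ Normal(μ,σ), so the p-quantile of ln T is μ + z_p·σ.
ln(11) = 2.398 and ln(18) = 2.89; z_{0.13} = -1.126, z_{0.5} = 0.
σ = (2.89 − 2.398)/(0 − (-1.126)) = 0.437.
μ = 2.398 − (-1.126)·0.437 = 2.890.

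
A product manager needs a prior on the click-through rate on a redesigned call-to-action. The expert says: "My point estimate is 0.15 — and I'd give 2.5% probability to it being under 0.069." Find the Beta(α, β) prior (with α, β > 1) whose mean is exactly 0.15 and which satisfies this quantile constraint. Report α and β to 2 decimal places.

α ≈ 8.15, β ≈ 46.19

With mean 0.15 fixed, write α = 0.15s, β = 0.85s where s = α+β.
Need P(θ < 0.069) = 0.025 under Beta(0.15s, 0.85s). Normal approximation: (q−m)/√(m(1−m)/s) ≈ z_{0.025} = -1.96, so s ≈ 0.15·0.85·(-1.96)²/(0.069−0.15)² = 74.7.
At s = 74.7: P(θ<0.069) ≈ 0.010. Adjusting to match 0.025 gives s ≈ 54.34.
So α = 0.15·54.34 ≈ 8.15, β = 0.85·54.34 ≈ 46.19.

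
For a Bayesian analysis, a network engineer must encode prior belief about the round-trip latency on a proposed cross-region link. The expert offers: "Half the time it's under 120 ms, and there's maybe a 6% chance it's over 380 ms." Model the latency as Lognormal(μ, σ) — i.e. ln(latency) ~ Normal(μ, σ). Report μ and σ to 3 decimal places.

If T ~ Lognormal(μ,σ) then ln T ~ Normal(μ,σ), so the p-quantile of ln T is μ + z_p·σ.
ln(120) = 4.787 and ln(380) = 5.94; z_{0.5} = 0, z_{0.94} = 1.555.
σ = (5.94 − 4.787)/(1.555 − (0)) = 0.741.
μ = 4.787 − (0)·0.741 = 4.787.

μ ≈ 4.787, σ ≈ 0.741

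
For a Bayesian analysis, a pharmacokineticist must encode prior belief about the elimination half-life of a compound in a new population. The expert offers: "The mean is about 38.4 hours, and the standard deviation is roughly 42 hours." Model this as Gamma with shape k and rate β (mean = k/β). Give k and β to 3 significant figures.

For Gamma(k, rate β): mean = k/β, variance = k/β², so CV = 1/√k.
CV = SD/mean = 42/38.4 = 1.094, hence k = 1/CV² = 0.836.
Then β = k/mean = 0.836/38.4 = 0.0218.

k ≈ 0.836, β ≈ 0.0218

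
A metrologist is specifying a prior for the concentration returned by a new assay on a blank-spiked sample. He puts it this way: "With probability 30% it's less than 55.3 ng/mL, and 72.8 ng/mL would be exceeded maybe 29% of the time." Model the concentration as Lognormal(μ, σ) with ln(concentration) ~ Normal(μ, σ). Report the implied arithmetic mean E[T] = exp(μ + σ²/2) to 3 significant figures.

E[T] ≈ 65.3 ng/mL

If T ~ Lognormal(μ,σ) then ln T ~ Normal(μ,σ), so the p-quantile of ln T is μ + z_p·σ.
ln(55.3) = 4.013 and ln(72.8) = 4.288; z_{0.3} = -0.5244, z_{0.71} = 0.5534.
σ = (4.288 − 4.013)/(0.5534 − (-0.5244)) = 0.255.
μ = 4.013 − (-0.5244)·0.255 = 4.147.
E[T] = exp(μ + σ²/2) = exp(4.147 + 0.0325) = 65.3 ng/mL.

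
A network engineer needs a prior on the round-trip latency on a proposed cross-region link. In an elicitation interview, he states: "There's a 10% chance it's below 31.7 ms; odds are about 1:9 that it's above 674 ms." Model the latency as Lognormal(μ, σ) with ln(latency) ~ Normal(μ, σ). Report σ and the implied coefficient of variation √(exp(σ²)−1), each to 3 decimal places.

If T ~ Lognormal(μ,σ) then ln T ~ Normal(μ,σ), so the p-quantile of ln T is μ + z_p·σ.
ln(31.7) = 3.456 and ln(674) = 6.513; z_{0.1} = -1.282, z_{0.9} = 1.282.
σ = (6.513 − 3.456)/(1.282 − (-1.282)) = 1.193.
μ = 3.456 − (-1.282)·1.193 = 4.985.
CV = √(exp(σ²)−1) = √(exp(1.4224)−1) = 1.774.

σ ≈ 1.193, CV ≈ 1.774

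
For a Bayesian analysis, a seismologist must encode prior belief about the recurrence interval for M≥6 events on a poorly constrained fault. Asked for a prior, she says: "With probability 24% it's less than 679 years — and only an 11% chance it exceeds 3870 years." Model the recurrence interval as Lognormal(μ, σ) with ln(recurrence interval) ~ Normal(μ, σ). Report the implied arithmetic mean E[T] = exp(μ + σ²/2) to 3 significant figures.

If T ~ Lognormal(μ,σ) then ln T ~ Normal(μ,σ), so the p-quantile of ln T is μ + z_p·σ.
ln(679) = 6.521 and ln(3870) = 8.261; z_{0.24} = -0.7063, z_{0.89} = 1.227.
σ = (8.261 − 6.521)/(1.227 − (-0.7063)) = 0.900.
μ = 6.521 − (-0.7063)·0.900 = 7.157.
E[T] = exp(μ + σ²/2) = exp(7.157 + 0.4054) = 1920 years.

E[T] ≈ 1920 years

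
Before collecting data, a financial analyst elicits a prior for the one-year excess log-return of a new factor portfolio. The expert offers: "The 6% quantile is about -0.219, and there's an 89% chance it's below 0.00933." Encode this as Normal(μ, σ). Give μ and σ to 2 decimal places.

The p-quantile of Normal(μ,σ) is μ + z_p·σ, with z_{0.06} = -1.555 and z_{0.89} = 1.227.
Eliminate σ: μ = (z₂·x₁ − z₁·x₂)/(z₂ − z₁) = (1.227·-0.219 − (-1.555)·0.00933)/2.781 = -0.09.
Then σ = (x₂ − x₁)/(z₂ − z₁) = (0.00933 − -0.219)/2.781 = 0.08.

μ = -0.09, σ = 0.08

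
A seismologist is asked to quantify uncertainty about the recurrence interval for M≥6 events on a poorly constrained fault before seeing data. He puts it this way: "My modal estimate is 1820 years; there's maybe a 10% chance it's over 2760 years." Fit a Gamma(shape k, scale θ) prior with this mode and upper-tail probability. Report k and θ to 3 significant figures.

k ≈ 11.7, θ ≈ 169

Gamma(k,θ) with k>1 has mode (k−1)θ, so θ = 1820/(k−1).
Need P(X < 2760) = 0.9 with θ tied to k this way. Start at k = 2, θ = 1820: P(X<2760) ≈ 0.448.
Too low — raise k to concentrate. Iterating converges to k ≈ 11.7.
Then θ = 1820/(11.7−1) ≈ 169.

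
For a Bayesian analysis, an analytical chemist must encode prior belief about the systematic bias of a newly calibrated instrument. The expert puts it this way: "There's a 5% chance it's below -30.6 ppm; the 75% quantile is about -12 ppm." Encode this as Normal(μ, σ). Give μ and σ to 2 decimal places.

μ = -17.41, σ = 8.02

The p-quantile of Normal(μ,σ) is μ + z_p·σ, with z_{0.05} = -1.645 and z_{0.75} = 0.6745.
Eliminate σ: μ = (z₂·x₁ − z₁·x₂)/(z₂ − z₁) = (0.6745·-30.6 − (-1.645)·-12)/2.319 = -17.41.
Then σ = (x₂ − x₁)/(z₂ − z₁) = (-12 − -30.6)/2.319 = 8.02.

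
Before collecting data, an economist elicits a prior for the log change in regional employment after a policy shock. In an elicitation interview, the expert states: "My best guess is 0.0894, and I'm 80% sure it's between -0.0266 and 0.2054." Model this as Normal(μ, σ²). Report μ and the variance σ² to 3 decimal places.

μ = 0.089, σ² = 0.008

A symmetric 80% interval runs μ ± z·σ with z = 1.282.
Half-width = 0.116, so σ = 0.116/1.282 = 0.0905 and σ² = 0.008.
μ is the stated best guess, 0.089.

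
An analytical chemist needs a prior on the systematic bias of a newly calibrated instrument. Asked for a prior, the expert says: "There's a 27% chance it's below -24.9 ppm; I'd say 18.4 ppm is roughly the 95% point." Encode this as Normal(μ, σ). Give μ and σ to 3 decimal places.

μ = -13.147, σ = 19.179

The p-quantile of Normal(μ,σ) is μ + z_p·σ, with z_{0.27} = -0.6128 and z_{0.95} = 1.645.
Eliminate σ: μ = (z₂·x₁ − z₁·x₂)/(z₂ − z₁) = (1.645·-24.9 − (-0.6128)·18.4)/2.258 = -13.147.
Then σ = (x₂ − x₁)/(z₂ − z₁) = (18.4 − -24.9)/2.258 = 19.179.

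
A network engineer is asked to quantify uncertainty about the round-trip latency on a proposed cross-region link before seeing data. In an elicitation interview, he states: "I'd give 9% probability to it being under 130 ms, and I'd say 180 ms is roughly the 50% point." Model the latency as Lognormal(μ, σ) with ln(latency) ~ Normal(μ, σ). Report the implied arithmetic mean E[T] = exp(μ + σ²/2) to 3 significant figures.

If T ~ Lognormal(μ,σ) then ln T ~ Normal(μ,σ), so the p-quantile of ln T is μ + z_p·σ.
ln(130) = 4.868 and ln(180) = 5.193; z_{0.09} = -1.341, z_{0.5} = 0.
σ = (5.193 − 4.868)/(0 − (-1.341)) = 0.243.
μ = 4.868 − (-1.341)·0.243 = 5.193.
E[T] = exp(μ + σ²/2) = exp(5.193 + 0.0295) = 185 ms.

E[T] ≈ 185 ms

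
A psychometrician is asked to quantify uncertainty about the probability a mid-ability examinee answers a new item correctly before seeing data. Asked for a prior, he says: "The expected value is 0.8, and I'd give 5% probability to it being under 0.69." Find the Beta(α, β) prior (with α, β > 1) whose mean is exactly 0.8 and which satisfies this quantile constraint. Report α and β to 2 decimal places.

α ≈ 32.47, β ≈ 8.12

With mean 0.8 fixed, write α = 0.8s, β = 0.2s where s = α+β.
Need P(θ < 0.69) = 0.05 under Beta(0.8s, 0.2s). Normal approximation: (q−m)/√(m(1−m)/s) ≈ z_{0.05} = -1.64, so s ≈ 0.8·0.2·(-1.64)²/(0.69−0.8)² = 35.8.
At s = 35.8: P(θ<0.69) ≈ 0.060. Adjusting to match 0.05 gives s ≈ 40.59.
So α = 0.8·40.59 ≈ 32.47, β = 0.2·40.59 ≈ 8.12.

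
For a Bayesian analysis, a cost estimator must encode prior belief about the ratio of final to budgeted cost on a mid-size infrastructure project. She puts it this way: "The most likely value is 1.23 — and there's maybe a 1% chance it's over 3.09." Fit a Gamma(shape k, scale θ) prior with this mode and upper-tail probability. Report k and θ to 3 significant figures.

k ≈ 6.53, θ ≈ 0.223

Gamma(k,θ) with k>1 has mode (k−1)θ, so θ = 1.23/(k−1).
Need P(X < 3.09) = 0.99 with θ tied to k this way. Start at k = 2, θ = 1.23: P(X<3.09) ≈ 0.715.
Too low — raise k to concentrate. Iterating converges to k ≈ 6.53.
Then θ = 1.23/(6.53−1) ≈ 0.223.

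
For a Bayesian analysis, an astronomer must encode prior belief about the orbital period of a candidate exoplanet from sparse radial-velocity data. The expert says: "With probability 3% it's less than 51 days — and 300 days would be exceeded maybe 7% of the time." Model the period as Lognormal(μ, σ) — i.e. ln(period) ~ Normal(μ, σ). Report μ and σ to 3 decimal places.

μ ≈ 4.925, σ ≈ 0.528

If T ~ Lognormal(μ,σ) then ln T ~ Normal(μ,σ), so the p-quantile of ln T is μ + z_p·σ.
ln(51) = 3.932 and ln(300) = 5.704; z_{0.03} = -1.881, z_{0.93} = 1.476.
σ = (5.704 − 3.932)/(1.476 − (-1.881)) = 0.528.
μ = 3.932 − (-1.881)·0.528 = 4.925.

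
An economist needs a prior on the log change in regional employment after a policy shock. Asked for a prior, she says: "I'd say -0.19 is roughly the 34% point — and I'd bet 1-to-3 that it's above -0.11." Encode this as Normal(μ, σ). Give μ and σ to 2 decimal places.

μ = -0.16, σ = 0.07

For Normal(μ,σ), the p-quantile is μ + z_p·σ. Here z_{0.34} = -0.4125, z_{0.75} = 0.6745.
So -0.19 = μ − 0.4125σ and -0.11 = μ + 0.6745σ.
Subtracting: σ = (-0.11 − -0.19)/(0.6745 − (-0.4125)) = 0.07.
Then μ = -0.19 − (-0.4125)·0.07 = -0.16.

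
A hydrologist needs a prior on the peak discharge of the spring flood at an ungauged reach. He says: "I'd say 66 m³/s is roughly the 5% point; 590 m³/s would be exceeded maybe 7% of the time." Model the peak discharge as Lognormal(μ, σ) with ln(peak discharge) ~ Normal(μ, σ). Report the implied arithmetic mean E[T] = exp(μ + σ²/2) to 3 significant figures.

If T ~ Lognormal(μ,σ) then ln T ~ Normal(μ,σ), so the p-quantile of ln T is μ + z_p·σ.
ln(66) = 4.19 and ln(590) = 6.38; z_{0.05} = -1.645, z_{0.93} = 1.476.
σ = (6.38 − 4.19)/(1.476 − (-1.645)) = 0.702.
μ = 4.19 − (-1.645)·0.702 = 5.344.
E[T] = exp(μ + σ²/2) = exp(5.344 + 0.2464) = 268 m³/s.

E[T] ≈ 268 m³/s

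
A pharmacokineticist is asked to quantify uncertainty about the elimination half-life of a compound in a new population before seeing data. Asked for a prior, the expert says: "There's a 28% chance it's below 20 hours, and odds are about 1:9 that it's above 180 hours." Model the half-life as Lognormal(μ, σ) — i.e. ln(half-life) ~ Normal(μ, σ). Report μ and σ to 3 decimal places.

If T ~ Lognormal(μ,σ) then ln T ~ Normal(μ,σ), so the p-quantile of ln T is μ + z_p·σ.
ln(20) = 2.996 and ln(180) = 5.193; z_{0.28} = -0.5828, z_{0.9} = 1.282.
σ = (5.193 − 2.996)/(1.282 − (-0.5828)) = 1.179.
μ = 2.996 − (-0.5828)·1.179 = 3.683.

μ ≈ 3.683, σ ≈ 1.179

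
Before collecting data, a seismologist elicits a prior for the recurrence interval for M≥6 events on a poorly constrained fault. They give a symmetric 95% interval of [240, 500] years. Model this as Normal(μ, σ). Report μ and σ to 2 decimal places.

μ = 370.00, σ = 66.33

A symmetric 95% interval runs μ ± z·σ with z = 1.96.
Half-width = 130, so σ = 130/1.96 = 66.33.
μ is the interval midpoint, 370.00.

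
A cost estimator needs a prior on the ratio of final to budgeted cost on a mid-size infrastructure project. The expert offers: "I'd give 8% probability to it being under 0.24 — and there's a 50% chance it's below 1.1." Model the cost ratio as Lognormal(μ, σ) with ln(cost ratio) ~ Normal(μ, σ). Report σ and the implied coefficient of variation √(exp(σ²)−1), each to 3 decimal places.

If T ~ Lognormal(μ,σ) then ln T ~ Normal(μ,σ), so the p-quantile of ln T is μ + z_p·σ.
ln(0.24) = -1.427 and ln(1.1) = 0.09531; z_{0.08} = -1.405, z_{0.5} = 0.
σ = (0.09531 − -1.427)/(0 − (-1.405)) = 1.084.
μ = -1.427 − (-1.405)·1.084 = 0.095.
CV = √(exp(σ²)−1) = √(exp(1.1740)−1) = 1.495.

σ ≈ 1.084, CV ≈ 1.495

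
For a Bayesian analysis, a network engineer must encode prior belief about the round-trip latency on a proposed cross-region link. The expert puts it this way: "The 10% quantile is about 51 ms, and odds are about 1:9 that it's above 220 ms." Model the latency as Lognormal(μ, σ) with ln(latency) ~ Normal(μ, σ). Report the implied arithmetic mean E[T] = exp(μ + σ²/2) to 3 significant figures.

If T ~ Lognormal(μ,σ) then ln T ~ Normal(μ,σ), so the p-quantile of ln T is μ + z_p·σ.
ln(51) = 3.932 and ln(220) = 5.394; z_{0.1} = -1.282, z_{0.9} = 1.282.
σ = (5.394 − 3.932)/(1.282 − (-1.282)) = 0.570.
μ = 3.932 − (-1.282)·0.570 = 4.663.
E[T] = exp(μ + σ²/2) = exp(4.663 + 0.1626) = 125 ms.

E[T] ≈ 125 ms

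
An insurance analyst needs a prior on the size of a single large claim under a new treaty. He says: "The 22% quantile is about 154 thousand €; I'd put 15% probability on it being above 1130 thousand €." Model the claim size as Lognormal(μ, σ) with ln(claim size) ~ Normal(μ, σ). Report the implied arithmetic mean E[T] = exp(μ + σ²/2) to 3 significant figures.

If T ~ Lognormal(μ,σ) then ln T ~ Normal(μ,σ), so the p-quantile of ln T is μ + z_p·σ.
ln(154) = 5.037 and ln(1130) = 7.03; z_{0.22} = -0.7722, z_{0.85} = 1.036.
σ = (7.03 − 5.037)/(1.036 − (-0.7722)) = 1.102.
μ = 5.037 − (-0.7722)·1.102 = 5.888.
E[T] = exp(μ + σ²/2) = exp(5.888 + 0.6071) = 662 thousand €.

E[T] ≈ 662 thousand €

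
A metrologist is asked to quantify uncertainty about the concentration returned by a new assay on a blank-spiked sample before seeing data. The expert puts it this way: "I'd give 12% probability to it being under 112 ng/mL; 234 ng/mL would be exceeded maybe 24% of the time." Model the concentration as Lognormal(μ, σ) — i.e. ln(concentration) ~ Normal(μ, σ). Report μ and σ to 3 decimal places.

If T ~ Lognormal(μ,σ) then ln T ~ Normal(μ,σ), so the p-quantile of ln T is μ + z_p·σ.
ln(112) = 4.718 and ln(234) = 5.455; z_{0.12} = -1.175, z_{0.76} = 0.7063.
σ = (5.455 − 4.718)/(0.7063 − (-1.175)) = 0.392.
μ = 4.718 − (-1.175)·0.392 = 5.179.

μ ≈ 5.179, σ ≈ 0.392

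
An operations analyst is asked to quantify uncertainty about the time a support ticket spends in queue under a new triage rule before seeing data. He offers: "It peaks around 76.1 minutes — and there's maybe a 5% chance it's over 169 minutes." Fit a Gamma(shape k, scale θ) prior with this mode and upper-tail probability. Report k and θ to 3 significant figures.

k ≈ 5.32, θ ≈ 17.6

Gamma(k,θ) with k>1 has mode (k−1)θ, so θ = 76.1/(k−1).
Need P(X < 169) = 0.95 with θ tied to k this way. Start at k = 2, θ = 76.1: P(X<169) ≈ 0.650.
Too low — raise k to concentrate. Iterating converges to k ≈ 5.32.
Then θ = 76.1/(5.32−1) ≈ 17.6.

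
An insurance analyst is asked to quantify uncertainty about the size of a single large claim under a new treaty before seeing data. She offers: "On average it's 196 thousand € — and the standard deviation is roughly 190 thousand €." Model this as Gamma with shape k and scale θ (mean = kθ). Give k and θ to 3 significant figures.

For Gamma(k, scale θ): mean = kθ, variance = kθ², so CV = 1/√k.
CV = SD/mean = 190/196 = 0.9694, hence k = 1/CV² = 1.06.
Then θ = mean/k = 196/1.06 = 184.

k ≈ 1.06, θ ≈ 184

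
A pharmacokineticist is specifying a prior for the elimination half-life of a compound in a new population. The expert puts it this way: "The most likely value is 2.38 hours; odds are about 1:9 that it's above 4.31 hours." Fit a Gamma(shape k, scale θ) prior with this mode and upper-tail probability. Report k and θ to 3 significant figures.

k ≈ 6.4, θ ≈ 0.441

Gamma(k,θ) with k>1 has mode (k−1)θ, so θ = 2.38/(k−1).
Need P(X < 4.31) = 0.9 with θ tied to k this way. Start at k = 2, θ = 2.38: P(X<4.31) ≈ 0.540.
Too low — raise k to concentrate. Iterating converges to k ≈ 6.4.
Then θ = 2.38/(6.4−1) ≈ 0.441.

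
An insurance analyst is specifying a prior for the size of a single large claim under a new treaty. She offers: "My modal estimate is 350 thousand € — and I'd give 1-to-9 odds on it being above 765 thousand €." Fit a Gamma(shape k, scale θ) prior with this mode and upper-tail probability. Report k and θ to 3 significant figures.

Gamma(k,θ) with k>1 has mode (k−1)θ, so θ = 350/(k−1).
Need P(X < 765) = 0.9 with θ tied to k this way. Start at k = 2, θ = 350: P(X<765) ≈ 0.642.
Too low — raise k to concentrate. Iterating converges to k ≈ 4.14.
Then θ = 350/(4.14−1) ≈ 111.

k ≈ 4.14, θ ≈ 111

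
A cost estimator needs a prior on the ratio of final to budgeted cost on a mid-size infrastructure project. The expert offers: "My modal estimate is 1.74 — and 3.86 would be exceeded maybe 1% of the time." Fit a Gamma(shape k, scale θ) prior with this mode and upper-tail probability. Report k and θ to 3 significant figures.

Gamma(k,θ) with k>1 has mode (k−1)θ, so θ = 1.74/(k−1).
Need P(X < 3.86) = 0.99 with θ tied to k this way. Start at k = 2, θ = 1.74: P(X<3.86) ≈ 0.650.
Too low — raise k to concentrate. Iterating converges to k ≈ 8.58.
Then θ = 1.74/(8.58−1) ≈ 0.23.

k ≈ 8.58, θ ≈ 0.23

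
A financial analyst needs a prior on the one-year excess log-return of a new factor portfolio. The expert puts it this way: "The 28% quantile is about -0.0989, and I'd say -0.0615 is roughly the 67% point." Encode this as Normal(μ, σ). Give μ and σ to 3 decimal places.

μ = -0.078, σ = 0.037

The p-quantile of Normal(μ,σ) is μ + z_p·σ, with z_{0.28} = -0.5828 and z_{0.67} = 0.4399.
Eliminate σ: μ = (z₂·x₁ − z₁·x₂)/(z₂ − z₁) = (0.4399·-0.0989 − (-0.5828)·-0.0615)/1.023 = -0.078.
Then σ = (x₂ − x₁)/(z₂ − z₁) = (-0.0615 − -0.0989)/1.023 = 0.037.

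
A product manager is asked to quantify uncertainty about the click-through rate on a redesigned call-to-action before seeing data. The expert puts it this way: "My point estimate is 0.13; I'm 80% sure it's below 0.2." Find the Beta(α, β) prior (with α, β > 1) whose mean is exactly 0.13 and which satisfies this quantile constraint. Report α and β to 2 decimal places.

α ≈ 1.62, β ≈ 10.82

With mean 0.13 fixed, write α = 0.13s, β = 0.87s where s = α+β.
Need P(θ < 0.2) = 0.8 under Beta(0.13s, 0.87s). Normal approximation: (q−m)/√(m(1−m)/s) ≈ z_{0.8} = 0.842, so s ≈ 0.13·0.87·(0.842)²/(0.2−0.13)² = 16.3.
At s = 16.3: P(θ<0.2) ≈ 0.819. Adjusting to match 0.8 gives s ≈ 12.44.
So α = 0.13·12.44 ≈ 1.62, β = 0.87·12.44 ≈ 10.82.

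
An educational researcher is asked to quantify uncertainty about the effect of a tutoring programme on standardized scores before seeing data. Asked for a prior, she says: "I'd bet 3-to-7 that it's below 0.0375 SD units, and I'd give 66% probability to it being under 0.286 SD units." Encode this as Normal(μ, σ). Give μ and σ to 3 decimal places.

μ = 0.177, σ = 0.265

For Normal(μ,σ), the p-quantile is μ + z_p·σ. Here z_{0.3} = -0.5244, z_{0.66} = 0.4125.
So 0.0375 = μ − 0.5244σ and 0.286 = μ + 0.4125σ.
Subtracting: σ = (0.286 − 0.0375)/(0.4125 − (-0.5244)) = 0.265.
Then μ = 0.0375 − (-0.5244)·0.265 = 0.177.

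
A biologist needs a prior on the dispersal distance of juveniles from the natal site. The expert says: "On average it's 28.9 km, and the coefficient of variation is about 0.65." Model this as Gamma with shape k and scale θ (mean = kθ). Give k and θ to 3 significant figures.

For Gamma(k, scale θ): mean = kθ, variance = kθ², so CV = 1/√k.
CV = 0.65, hence k = 1/CV² = 2.37.
Then θ = mean/k = 28.9/2.37 = 12.2.

k ≈ 2.37, θ ≈ 12.2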